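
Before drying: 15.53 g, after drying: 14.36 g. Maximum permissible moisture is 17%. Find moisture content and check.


Moisture content = 7.5%
Acceptable: Yes

MC = (15.53 - 14.36) / 15.53 x 100 = 7.5%
Maximum: 17%
Acceptable: Yes


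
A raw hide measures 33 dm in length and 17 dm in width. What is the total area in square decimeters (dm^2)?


Area = length x width
Area = 33 x 17 = 561 dm^2


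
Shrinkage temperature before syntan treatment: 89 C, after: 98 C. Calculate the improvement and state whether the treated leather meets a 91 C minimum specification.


Improvement = 9 C
Meets 91 C spec: Yes


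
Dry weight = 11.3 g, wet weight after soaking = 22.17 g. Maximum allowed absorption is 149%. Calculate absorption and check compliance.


Absorption = 96.2%
Compliant: Yes


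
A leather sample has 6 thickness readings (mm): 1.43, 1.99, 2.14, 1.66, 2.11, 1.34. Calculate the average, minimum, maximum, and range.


Sum = 10.67
Average = 10.67 / 6 = 1.78 mm
Minimum = 1.34 mm
Maximum = 2.14 mm
Range = 2.14 - 1.34 = 0.80 mm


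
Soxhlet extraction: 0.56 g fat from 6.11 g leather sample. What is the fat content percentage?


9.2%

Fat content = 0.56 / 6.11 x 100
Fat = 9.2%


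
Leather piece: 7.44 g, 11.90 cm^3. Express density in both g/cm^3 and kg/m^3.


Density = 7.44 / 11.90 = 0.625 g/cm^3
Convert: 0.625 x 1000 = 625 kg/m^3


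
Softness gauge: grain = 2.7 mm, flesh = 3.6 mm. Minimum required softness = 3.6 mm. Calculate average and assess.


Average softness = 3.15 mm
Meets requirement: No


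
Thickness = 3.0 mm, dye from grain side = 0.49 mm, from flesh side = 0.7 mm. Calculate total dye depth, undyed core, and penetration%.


Total dyed = 1.19 mm
Undyed core = 1.81 mm
Penetration = 39.7%

Total dyed = 0.49 + 0.7 = 1.19 mm
Undyed core = 3.0 - 1.19 = 1.81 mm
Penetration = 1.19 / 3.0 x 100 = 39.7%


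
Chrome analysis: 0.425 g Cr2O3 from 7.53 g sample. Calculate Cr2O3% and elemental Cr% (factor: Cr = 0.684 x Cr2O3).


Cr2O3% = 0.425 / 7.53 x 100 = 5.64%
Cr% = 5.64 x 0.684 = 3.86%


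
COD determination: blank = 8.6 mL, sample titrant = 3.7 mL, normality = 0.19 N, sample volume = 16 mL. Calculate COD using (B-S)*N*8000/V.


COD = (8.6 - 3.7) x 0.19 x 8000 / 16
COD = 4.9 x 0.19 x 8000 / 16
COD = 465.5 mg/L


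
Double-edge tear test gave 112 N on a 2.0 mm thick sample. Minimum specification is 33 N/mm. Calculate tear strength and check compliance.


Tear strength = 56.0 N/mm
Compliant: Yes

Tear strength = 112 / 2.0 = 56.0 N/mm
Required minimum = 33 N/mm
Compliant: Yes


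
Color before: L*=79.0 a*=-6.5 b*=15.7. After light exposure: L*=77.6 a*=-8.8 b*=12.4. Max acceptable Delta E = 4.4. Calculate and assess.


dL = -1.4, da = -2.3, db = -3.3
dE = sqrt((-1.4)^2 + (-2.3)^2 + (-3.3)^2) = 4.26
Max = 4.4
Passes: Yes


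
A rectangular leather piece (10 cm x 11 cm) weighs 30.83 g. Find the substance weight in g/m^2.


Area = 10 x 11 = 110 cm^2
SW = 30.83 / 110 x 10000 = 2802.7 g/m^2


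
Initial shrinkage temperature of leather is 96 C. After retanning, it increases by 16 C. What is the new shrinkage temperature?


New Ts = 96 + 16 = 112 C


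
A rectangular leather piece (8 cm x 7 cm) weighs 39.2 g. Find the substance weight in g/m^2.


Area = 8 x 7 = 56 cm^2
SW = 39.2 / 56 x 10000 = 7000.0 g/m^2


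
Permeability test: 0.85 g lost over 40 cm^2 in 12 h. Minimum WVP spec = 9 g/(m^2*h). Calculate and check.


WVP = 0.85 / (40 x 12) x 10000 = 17.71 g/(m^2*h)
Minimum: 9 g/(m^2*h)
Meets spec: Yes


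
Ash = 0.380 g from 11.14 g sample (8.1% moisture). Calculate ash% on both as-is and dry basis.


As-is ash% = 0.380 / 11.14 x 100 = 3.41%
Dry mass = 11.14 x (100 - 8.1) / 100 = 10.23766 g
Dry-basis ash% = 0.380 / 10.23766 x 100 = 3.71%


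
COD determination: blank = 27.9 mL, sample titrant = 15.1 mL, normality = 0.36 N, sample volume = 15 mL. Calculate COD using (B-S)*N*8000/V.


2457.6 mg/L


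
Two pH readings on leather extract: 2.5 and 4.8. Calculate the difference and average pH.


Difference = 2.3
Average pH = 3.65

Difference = |2.5 - 4.8| = 2.3
Average = (2.5 + 4.8) / 2 = 3.65


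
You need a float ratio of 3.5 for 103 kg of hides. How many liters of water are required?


Water = hide weight x target ratio
Water = 103 x 3.5 = 360.5 L


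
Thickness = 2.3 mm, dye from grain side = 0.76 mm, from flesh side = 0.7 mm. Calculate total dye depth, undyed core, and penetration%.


Total dyed = 1.46 mm
Undyed core = 0.84 mm
Penetration = 63.5%


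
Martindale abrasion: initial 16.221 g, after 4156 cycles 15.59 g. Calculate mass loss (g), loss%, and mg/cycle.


Mass loss = 0.631 g
Loss = 3.89%
Rate = 0.152 mg/cycle


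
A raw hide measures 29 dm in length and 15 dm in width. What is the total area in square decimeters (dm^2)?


435 dm^2


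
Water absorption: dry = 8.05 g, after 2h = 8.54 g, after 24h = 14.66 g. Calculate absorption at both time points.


2h absorption = 6.1%
24h absorption = 82.1%


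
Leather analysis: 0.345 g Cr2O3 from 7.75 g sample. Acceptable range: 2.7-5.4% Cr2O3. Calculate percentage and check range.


Cr2O3 = 4.45%
Within range: Yes

Cr2O3% = 0.345 / 7.75 x 100 = 4.45%
Acceptable range: 2.7 to 5.4%
Within range: Yes


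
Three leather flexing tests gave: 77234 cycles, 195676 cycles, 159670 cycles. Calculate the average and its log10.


Average = 144193 cycles
log10 = 5.16


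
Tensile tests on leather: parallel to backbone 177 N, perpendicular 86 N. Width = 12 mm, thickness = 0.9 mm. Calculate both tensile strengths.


Area = 12 x 0.9 = 10.8 mm^2
TS (parallel) = 177 / 10.8 = 16.39 N/mm^2
TS (perpendicular) = 86 / 10.8 = 7.96 N/mm^2


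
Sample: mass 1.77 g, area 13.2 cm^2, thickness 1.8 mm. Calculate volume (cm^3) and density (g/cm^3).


Volume = 2.376 cm^3
Density = 0.745 g/cm^3

Thickness in cm = 1.8 / 10 = 0.18 cm
Volume = 13.2 x 0.18 = 2.376 cm^3
Density = 1.77 / 2.376 = 0.745 g/cm^3


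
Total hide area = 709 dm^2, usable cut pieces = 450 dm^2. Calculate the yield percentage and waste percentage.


Yield = 450 / 709 x 100 = 63.5%
Waste = 709 - 450 = 259 dm^2
Waste% = 100 - 63.5 = 36.5%


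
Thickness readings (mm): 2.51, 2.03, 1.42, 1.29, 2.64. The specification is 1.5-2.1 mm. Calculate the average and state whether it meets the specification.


Average = 1.98 mm
Within specification: Yes


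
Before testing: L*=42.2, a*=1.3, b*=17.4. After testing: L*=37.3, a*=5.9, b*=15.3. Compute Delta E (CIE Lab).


dL = 37.3 - 42.2 = -4.9
da = 5.9 - 1.3 = 4.6
db = 15.3 - 17.4 = -2.1
dE = sqrt((-4.9)^2 + (4.6)^2 + (-2.1)^2) = 7.04


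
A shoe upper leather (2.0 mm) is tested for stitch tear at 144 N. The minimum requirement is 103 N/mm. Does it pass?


STS = 144 / 2.0 = 72.0 N/mm
Minimum required: 103 N/mm
Passes: No


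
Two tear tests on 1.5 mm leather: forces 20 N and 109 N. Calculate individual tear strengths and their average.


Tear 1 = 13.3 N/mm
Tear 2 = 72.7 N/mm
Average = 43.0 N/mm

Tear 1 = 20 / 1.5 = 13.3 N/mm
Tear 2 = 109 / 1.5 = 72.7 N/mm
Average = (13.3 + 72.7) / 2 = 43.0 N/mm


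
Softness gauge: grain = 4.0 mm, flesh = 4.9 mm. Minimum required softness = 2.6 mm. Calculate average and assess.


Average = (4.0 + 4.9) / 2 = 4.45 mm
Minimum = 2.6 mm
Meets requirement: Yes


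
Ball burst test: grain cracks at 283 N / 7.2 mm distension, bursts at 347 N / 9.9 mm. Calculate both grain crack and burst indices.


Crack index = 39.3 N/mm
Burst index = 35.1 N/mm

Crack index = 283 / 7.2 = 39.3 N/mm
Burst index = 347 / 9.9 = 35.1 N/mm


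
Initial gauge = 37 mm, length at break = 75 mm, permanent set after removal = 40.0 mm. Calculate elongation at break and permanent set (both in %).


Elongation at break = 102.7%
Permanent set = 8.1%

Elongation at break = (75 - 37) / 37 x 100 = 102.7%
Permanent set = (40.0 - 37) / 37 x 100 = 8.1%


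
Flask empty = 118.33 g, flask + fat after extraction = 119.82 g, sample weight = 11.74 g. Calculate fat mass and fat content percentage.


Fat mass = 1.49 g
Fat content = 12.7%

Fat mass = 119.82 - 118.33 = 1.49 g
Fat% = 1.49 / 11.74 x 100 = 12.7%


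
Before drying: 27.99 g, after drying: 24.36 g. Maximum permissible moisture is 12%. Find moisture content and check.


Moisture content = 13.0%
Acceptable: No

MC = (27.99 - 24.36) / 27.99 x 100 = 13.0%
Maximum: 12%
Acceptable: No


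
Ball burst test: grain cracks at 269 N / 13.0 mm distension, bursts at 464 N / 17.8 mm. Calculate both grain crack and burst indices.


Crack index = 20.7 N/mm
Burst index = 26.1 N/mm

Crack index = 269 / 13.0 = 20.7 N/mm
Burst index = 464 / 17.8 = 26.1 N/mm


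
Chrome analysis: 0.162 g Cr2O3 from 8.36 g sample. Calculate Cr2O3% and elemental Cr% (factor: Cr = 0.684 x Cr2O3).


Cr2O3 = 1.94%
Cr = 1.33%

Cr2O3% = 0.162 / 8.36 x 100 = 1.94%
Cr% = 1.94 x 0.684 = 1.33%


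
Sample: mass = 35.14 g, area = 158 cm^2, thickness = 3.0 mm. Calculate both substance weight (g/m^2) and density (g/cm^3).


Substance weight = 2224.1 g/m^2
Density = 0.741 g/cm^3

SW = 35.14 / 158 x 10000 = 2224.1 g/m^2
Volume = 158 x 3.0 / 10 = 47.40 cm^3
Density = 35.14 / 47.40 = 0.741 g/cm^3


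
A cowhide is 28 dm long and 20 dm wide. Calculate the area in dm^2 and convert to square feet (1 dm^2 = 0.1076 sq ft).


560 dm^2
60.26 sq ft

Area = 28 x 20 = 560 dm^2
Conversion: 560 x 0.1076 = 60.26 sq ft


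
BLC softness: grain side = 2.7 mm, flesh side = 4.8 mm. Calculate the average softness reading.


3.75 mm


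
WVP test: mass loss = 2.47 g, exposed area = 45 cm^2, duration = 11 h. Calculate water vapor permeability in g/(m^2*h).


49.90 g/(m^2*h)

WVP = mass_loss / (area x time) x 10000
WVP = 2.47 / (45 x 11) x 10000
WVP = 2.47 / 495 x 10000 = 49.90 g/(m^2*h)


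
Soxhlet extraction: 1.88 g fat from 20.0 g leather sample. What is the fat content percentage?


Fat content = 1.88 / 20.0 x 100
Fat = 9.4%


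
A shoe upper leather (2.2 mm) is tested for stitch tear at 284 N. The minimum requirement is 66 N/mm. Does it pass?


STS = 284 / 2.2 = 129.1 N/mm
Minimum required: 66 N/mm
Passes: Yes


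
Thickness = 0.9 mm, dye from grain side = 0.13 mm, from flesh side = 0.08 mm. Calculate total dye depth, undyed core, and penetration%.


Total dyed = 0.13 + 0.08 = 0.21 mm
Undyed core = 0.9 - 0.21 = 0.69 mm
Penetration = 0.21 / 0.9 x 100 = 23.3%


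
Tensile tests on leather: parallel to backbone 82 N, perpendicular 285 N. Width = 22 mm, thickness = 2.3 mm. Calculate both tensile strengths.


Parallel = 1.62 N/mm^2
Perpendicular = 5.63 N/mm^2


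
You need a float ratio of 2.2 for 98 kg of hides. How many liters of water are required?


Water = hide weight x target ratio
Water = 98 x 2.2 = 215.6 L


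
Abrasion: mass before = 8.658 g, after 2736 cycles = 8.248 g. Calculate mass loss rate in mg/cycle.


Mass loss = 8.658 - 8.248 = 0.410 g
Rate = 0.410 / 2736 x 1000 = 0.150 mg/cycle


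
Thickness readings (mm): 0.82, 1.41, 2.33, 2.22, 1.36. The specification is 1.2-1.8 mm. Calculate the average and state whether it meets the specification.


Average = 1.63 mm
Within specification: Yes

Sum = 8.14
Average = 8.14 / 5 = 1.63 mm
Specification range: 1.2 to 1.8 mm
Within spec: Yes


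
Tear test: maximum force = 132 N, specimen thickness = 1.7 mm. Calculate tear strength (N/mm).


77.6 N/mm

Tear strength = force / thickness
Tear = 132 / 1.7 = 77.6 N/mm


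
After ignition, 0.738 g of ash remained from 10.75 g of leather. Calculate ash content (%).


Ash% = 0.738 / 10.75 x 100
Ash% = 6.87%


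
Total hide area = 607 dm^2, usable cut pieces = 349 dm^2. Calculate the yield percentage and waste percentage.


Yield = 349 / 607 x 100 = 57.5%
Waste = 607 - 349 = 258 dm^2
Waste% = 100 - 57.5 = 42.5%


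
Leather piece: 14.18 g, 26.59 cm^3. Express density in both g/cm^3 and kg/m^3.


Density = 14.18 / 26.59 = 0.533 g/cm^3
Convert: 0.533 x 1000 = 533 kg/m^3


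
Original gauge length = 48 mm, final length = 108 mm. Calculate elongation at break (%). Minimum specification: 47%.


Elongation = 125.0%
Meets spec: Yes


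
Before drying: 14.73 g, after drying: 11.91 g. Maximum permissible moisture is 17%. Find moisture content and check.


Moisture content = 19.1%
Acceptable: No


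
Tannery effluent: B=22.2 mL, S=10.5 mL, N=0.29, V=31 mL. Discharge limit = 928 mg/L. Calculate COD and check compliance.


COD = (22.2 - 10.5) x 0.29 x 8000 / 31 = 875.6 mg/L
Limit: 928 mg/L
Compliant: Yes


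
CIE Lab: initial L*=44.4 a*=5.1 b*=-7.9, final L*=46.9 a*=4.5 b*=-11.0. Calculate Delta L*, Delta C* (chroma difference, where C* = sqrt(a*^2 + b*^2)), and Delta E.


Delta L* = 2.5
Delta C* = 2.48
Delta E = 4.03


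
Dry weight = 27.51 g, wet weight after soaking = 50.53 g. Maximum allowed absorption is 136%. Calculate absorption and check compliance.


WA = (50.53 - 27.51) / 27.51 x 100 = 83.7%
Maximum allowed: 136%
Compliant: Yes


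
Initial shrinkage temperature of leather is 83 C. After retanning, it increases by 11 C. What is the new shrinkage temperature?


94 C

New Ts = 83 + 11 = 94 C


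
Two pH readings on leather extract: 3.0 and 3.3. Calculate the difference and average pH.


Difference = 0.3
Average pH = 3.15


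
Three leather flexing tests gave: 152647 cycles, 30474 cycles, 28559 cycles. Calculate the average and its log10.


Average = 70560 cycles
log10 = 4.85

Average = (152647 + 30474 + 28559) / 3 = 70560 cycles
log10(70560) = 4.85


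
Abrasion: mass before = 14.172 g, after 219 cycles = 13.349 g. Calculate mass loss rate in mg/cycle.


3.758 mg/cycle


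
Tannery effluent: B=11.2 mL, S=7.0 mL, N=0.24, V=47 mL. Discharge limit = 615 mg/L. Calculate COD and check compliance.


COD = (11.2 - 7.0) x 0.24 x 8000 / 47 = 171.6 mg/L
Limit: 615 mg/L
Compliant: Yes


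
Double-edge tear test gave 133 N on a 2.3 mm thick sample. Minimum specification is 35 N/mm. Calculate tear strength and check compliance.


Tear strength = 133 / 2.3 = 57.8 N/mm
Required minimum = 35 N/mm
Compliant: Yes


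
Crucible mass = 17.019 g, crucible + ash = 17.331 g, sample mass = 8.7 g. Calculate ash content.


Ash mass = 17.331 - 17.019 = 0.312 g
Ash% = 0.312 / 8.7 x 100 = 3.59%


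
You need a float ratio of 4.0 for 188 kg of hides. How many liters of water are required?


Water = hide weight x target ratio
Water = 188 x 4.0 = 752.0 L


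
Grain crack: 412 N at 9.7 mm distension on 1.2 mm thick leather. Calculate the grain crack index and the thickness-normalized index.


Crack index = 412 / 9.7 = 42.5 N/mm
Normalized = 42.5 / 1.2 = 35.4 N/mm per mm


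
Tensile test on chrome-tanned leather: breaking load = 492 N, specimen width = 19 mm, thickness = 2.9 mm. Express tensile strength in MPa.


Cross-section = 19 x 2.9 = 55.1 mm^2
TS = 492 / 55.1 = 8.93 MPa
(1 N/mm^2 = 1 MPa)


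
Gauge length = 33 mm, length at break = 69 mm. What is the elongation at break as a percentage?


109.1%

Extension = 69 - 33 = 36 mm
Elongation = 36 / 33 x 100 = 109.1%


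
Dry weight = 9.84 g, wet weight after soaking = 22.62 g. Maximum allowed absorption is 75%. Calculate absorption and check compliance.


Absorption = 129.9%
Compliant: No

WA = (22.62 - 9.84) / 9.84 x 100 = 129.9%
Maximum allowed: 75%
Compliant: No


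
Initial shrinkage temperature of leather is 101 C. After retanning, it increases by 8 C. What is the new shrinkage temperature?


109 C

New Ts = 101 + 8 = 109 C


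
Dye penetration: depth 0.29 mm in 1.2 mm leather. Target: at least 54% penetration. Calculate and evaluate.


Penetration = 24.2%
Meets target: No


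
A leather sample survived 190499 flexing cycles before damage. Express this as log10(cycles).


log10(190499) = 5.28


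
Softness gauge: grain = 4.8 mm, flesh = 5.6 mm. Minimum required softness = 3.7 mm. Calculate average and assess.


Average = (4.8 + 5.6) / 2 = 5.20 mm
Minimum = 3.7 mm
Meets requirement: Yes


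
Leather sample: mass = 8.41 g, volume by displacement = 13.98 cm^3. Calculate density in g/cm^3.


0.602 g/cm^3

Density = mass / volume
Density = 8.41 / 13.98 = 0.602 g/cm^3


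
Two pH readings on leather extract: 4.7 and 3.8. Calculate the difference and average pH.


Difference = 0.9
Average pH = 4.25


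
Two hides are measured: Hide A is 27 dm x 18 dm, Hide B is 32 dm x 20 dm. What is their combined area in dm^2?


1126 dm^2


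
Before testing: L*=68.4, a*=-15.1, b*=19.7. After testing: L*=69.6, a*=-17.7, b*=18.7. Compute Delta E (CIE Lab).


Delta E = 3.03

dL = 69.6 - 68.4 = 1.2
da = -17.7 - (-15.1) = -2.6
db = 18.7 - 19.7 = -1.0
dE = sqrt((1.2)^2 + (-2.6)^2 + (-1.0)^2) = 3.03


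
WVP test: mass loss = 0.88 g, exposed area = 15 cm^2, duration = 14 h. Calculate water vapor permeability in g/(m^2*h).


41.90 g/(m^2*h)


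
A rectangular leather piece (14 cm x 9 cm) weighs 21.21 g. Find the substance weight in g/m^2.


Area = 14 x 9 = 126 cm^2
SW = 21.21 / 126 x 10000 = 1683.3 g/m^2


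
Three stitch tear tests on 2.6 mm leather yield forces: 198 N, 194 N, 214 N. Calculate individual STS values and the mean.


STS1 = 76.2 N/mm
STS2 = 74.6 N/mm
STS3 = 82.3 N/mm
Mean = 77.7 N/mm


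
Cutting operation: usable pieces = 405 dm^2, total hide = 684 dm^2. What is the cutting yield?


Yield = usable / total x 100
Yield = 405 / 684 x 100 = 59.2%


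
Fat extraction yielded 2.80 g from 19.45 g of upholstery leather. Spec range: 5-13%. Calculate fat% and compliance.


Fat% = 2.80 / 19.45 x 100 = 14.4%
Spec range: 5-13%
Compliant: No


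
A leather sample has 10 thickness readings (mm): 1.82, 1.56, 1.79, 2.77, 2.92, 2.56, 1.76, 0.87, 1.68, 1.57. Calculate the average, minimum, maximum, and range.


Average = 1.93 mm
Min = 0.87 mm
Max = 2.92 mm
Range = 2.05 mm


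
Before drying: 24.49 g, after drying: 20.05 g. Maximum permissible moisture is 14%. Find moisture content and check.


MC = (24.49 - 20.05) / 24.49 x 100 = 18.1%
Maximum: 14%
Acceptable: No


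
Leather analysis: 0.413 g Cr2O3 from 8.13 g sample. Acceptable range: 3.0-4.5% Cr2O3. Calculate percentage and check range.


Cr2O3 = 5.08%
Within range: No

Cr2O3% = 0.413 / 8.13 x 100 = 5.08%
Acceptable range: 3.0 to 4.5%
Within range: No


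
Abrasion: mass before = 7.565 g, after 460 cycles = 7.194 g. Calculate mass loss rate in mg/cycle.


Mass loss = 7.565 - 7.194 = 0.371 g
Rate = 0.371 / 460 x 1000 = 0.807 mg/cycle


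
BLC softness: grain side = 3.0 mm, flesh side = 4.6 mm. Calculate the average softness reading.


Average = (3.0 + 4.6) / 2
Average = 3.80 mm


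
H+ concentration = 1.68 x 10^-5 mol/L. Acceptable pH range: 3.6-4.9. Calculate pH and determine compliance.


pH = -log10(1.68 x 10^-5) = 4.77
Range: 3.6 to 4.9
Compliant: Yes


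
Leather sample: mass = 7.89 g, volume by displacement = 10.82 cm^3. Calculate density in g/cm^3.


0.729 g/cm^3

Density = mass / volume
Density = 7.89 / 10.82 = 0.729 g/cm^3


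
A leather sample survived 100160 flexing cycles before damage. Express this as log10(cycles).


log10(100160) = 5.00


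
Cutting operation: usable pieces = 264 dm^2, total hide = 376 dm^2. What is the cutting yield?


70.2%


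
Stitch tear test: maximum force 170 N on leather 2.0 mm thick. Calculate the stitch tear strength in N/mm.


Stitch tear strength = force / thickness
STS = 170 / 2.0 = 85.0 N/mm


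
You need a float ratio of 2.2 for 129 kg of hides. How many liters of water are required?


Water = hide weight x target ratio
Water = 129 x 2.2 = 283.8 L


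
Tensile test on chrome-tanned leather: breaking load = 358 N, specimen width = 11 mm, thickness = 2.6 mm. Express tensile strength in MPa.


Cross-section = 11 x 2.6 = 28.6 mm^2
TS = 358 / 28.6 = 12.52 MPa
(1 N/mm^2 = 1 MPa)


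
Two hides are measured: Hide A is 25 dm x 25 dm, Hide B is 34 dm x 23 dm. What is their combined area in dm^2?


1407 dm^2


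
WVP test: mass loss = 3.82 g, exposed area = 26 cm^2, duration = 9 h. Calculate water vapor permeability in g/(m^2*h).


WVP = mass_loss / (area x time) x 10000
WVP = 3.82 / (26 x 9) x 10000
WVP = 3.82 / 234 x 10000 = 163.25 g/(m^2*h)


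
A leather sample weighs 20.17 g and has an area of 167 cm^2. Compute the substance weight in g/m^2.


1207.8 g/m^2

Substance weight = mass / area x 10000
SW = 20.17 / 167 x 10000
SW = 1207.8 g/m^2


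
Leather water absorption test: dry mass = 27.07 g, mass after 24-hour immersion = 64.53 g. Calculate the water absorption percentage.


Water absorbed = 64.53 - 27.07 = 37.46 g
WA% = 37.46 / 27.07 x 100 = 138.4%


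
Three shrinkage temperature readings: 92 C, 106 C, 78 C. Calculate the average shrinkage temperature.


Average = (92 + 106 + 78) / 3
Average = 276 / 3 = 92.0 C


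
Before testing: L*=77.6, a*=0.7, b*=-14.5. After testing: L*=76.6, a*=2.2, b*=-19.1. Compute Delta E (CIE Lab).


Delta E = 4.94

dL = 76.6 - 77.6 = -1.0
da = 2.2 - 0.7 = 1.5
db = -19.1 - (-14.5) = -4.6
dE = sqrt((-1.0)^2 + (1.5)^2 + (-4.6)^2) = 4.94


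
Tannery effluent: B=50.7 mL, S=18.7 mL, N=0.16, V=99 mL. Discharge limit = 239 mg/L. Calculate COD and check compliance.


COD = 413.7 mg/L
Compliant: No

COD = (50.7 - 18.7) x 0.16 x 8000 / 99 = 413.7 mg/L
Limit: 239 mg/L
Compliant: No


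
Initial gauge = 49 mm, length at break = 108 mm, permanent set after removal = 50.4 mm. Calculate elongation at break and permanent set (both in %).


Elongation at break = 120.4%
Permanent set = 2.9%

Elongation at break = (108 - 49) / 49 x 100 = 120.4%
Permanent set = (50.4 - 49) / 49 x 100 = 2.9%


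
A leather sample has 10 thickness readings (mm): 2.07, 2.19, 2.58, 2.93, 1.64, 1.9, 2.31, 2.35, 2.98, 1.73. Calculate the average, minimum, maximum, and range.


Average = 2.27 mm
Min = 1.64 mm
Max = 2.98 mm
Range = 1.34 mm

Sum = 22.68
Average = 22.68 / 10 = 2.27 mm
Minimum = 1.64 mm
Maximum = 2.98 mm
Range = 2.98 - 1.64 = 1.34 mm


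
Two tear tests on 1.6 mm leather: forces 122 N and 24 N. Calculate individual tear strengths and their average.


Tear 1 = 76.3 N/mm
Tear 2 = 15.0 N/mm
Average = 45.7 N/mm


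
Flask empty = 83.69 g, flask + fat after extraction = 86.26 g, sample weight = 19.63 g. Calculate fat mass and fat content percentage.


Fat mass = 2.57 g
Fat content = 13.1%

Fat mass = 86.26 - 83.69 = 2.57 g
Fat% = 2.57 / 19.63 x 100 = 13.1%


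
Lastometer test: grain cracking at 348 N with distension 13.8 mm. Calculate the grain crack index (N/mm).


25.2 N/mm

Grain crack index = force / distension
Index = 348 / 13.8 = 25.2 N/mm


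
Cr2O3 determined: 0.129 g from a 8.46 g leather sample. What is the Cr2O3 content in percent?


1.52%

Cr2O3% = 0.129 / 8.46 x 100
Cr2O3% = 1.52%


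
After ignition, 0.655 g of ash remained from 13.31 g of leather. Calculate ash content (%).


4.92%

Ash% = 0.655 / 13.31 x 100
Ash% = 4.92%


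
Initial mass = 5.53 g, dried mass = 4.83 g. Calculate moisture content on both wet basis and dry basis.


Wet basis = 12.7%
Dry basis = 14.5%

Moisture lost = 5.53 - 4.83 = 0.70 g
Wet basis MC = 0.70 / 5.53 x 100 = 12.7%
Dry basis MC = 0.70 / 4.83 x 100 = 14.5%


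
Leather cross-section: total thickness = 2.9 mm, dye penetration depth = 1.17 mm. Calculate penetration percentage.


Penetration% = 1.17 / 2.9 x 100
Penetration = 40.3%


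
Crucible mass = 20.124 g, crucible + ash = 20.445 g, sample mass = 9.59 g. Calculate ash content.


Ash mass = 0.321 g
Ash content = 3.35%

Ash mass = 20.445 - 20.124 = 0.321 g
Ash% = 0.321 / 9.59 x 100 = 3.35%


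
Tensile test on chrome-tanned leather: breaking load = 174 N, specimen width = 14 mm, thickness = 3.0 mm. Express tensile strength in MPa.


4.14 MPa


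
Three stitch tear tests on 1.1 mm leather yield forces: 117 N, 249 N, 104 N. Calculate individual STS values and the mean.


STS1 = 117 / 1.1 = 106.4 N/mm
STS2 = 249 / 1.1 = 226.4 N/mm
STS3 = 104 / 1.1 = 94.5 N/mm
Mean = (106.4 + 226.4 + 94.5) / 3 = 142.4 N/mm


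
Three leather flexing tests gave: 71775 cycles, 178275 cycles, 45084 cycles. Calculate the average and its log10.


Average = 98378 cycles
log10 = 4.99

Average = (71775 + 178275 + 45084) / 3 = 98378 cycles
log10(98378) = 4.99


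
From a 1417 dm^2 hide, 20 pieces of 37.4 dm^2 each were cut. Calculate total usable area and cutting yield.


Usable area = 748.0 dm^2
Yield = 52.8%

Total usable = 20 x 37.4 = 748.0 dm^2
Yield = 748.0 / 1417 x 100 = 52.8%


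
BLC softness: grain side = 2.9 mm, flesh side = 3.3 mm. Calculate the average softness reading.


3.10 mm

Average = (2.9 + 3.3) / 2
Average = 3.10 mm


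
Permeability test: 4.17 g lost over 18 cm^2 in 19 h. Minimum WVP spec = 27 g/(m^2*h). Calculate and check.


WVP = 4.17 / (18 x 19) x 10000 = 121.93 g/(m^2*h)
Minimum: 27 g/(m^2*h)
Meets spec: Yes


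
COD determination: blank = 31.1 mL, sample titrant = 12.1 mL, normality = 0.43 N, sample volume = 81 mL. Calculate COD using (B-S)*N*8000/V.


806.9 mg/L


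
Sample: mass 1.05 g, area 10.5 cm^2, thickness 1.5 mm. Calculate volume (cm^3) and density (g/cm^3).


Volume = 1.575 cm^3
Density = 0.667 g/cm^3

Thickness in cm = 1.5 / 10 = 0.15 cm
Volume = 10.5 x 0.15 = 1.575 cm^3
Density = 1.05 / 1.575 = 0.667 g/cm^3


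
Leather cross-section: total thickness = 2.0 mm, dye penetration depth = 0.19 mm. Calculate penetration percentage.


9.5%

Penetration% = 0.19 / 2.0 x 100
Penetration = 9.5%


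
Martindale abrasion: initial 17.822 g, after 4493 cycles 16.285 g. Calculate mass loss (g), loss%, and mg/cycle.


Loss = 17.822 - 16.285 = 1.537 g
Loss% = 1.537 / 17.822 x 100 = 8.62%
Rate = 1.537 / 4493 x 1000 = 0.342 mg/cycle


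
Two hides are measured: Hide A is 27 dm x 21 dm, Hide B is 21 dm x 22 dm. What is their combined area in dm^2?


Hide A area = 27 x 21 = 567 dm^2
Hide B area = 21 x 22 = 462 dm^2
Total = 567 + 462 = 1029 dm^2


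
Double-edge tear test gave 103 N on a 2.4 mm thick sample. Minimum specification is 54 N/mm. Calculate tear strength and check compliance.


Tear strength = 103 / 2.4 = 42.9 N/mm
Required minimum = 54 N/mm
Compliant: No


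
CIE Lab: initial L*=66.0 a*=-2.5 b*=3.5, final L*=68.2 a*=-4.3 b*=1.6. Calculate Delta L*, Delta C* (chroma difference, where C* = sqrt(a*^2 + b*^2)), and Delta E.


Delta L* = 68.2 - 66.0 = 2.2
C1* = sqrt((-2.5)^2 + (3.5)^2) = 4.301
C2* = sqrt((-4.3)^2 + (1.6)^2) = 4.588
Delta C* = 4.588 - 4.301 = 0.29
Delta E = sqrt((2.2)^2 + (-1.8)^2 + (-1.9)^2) = 3.42


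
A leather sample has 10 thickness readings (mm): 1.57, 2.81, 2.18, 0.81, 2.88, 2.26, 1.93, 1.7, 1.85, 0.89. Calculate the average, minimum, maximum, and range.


Average = 1.89 mm
Min = 0.81 mm
Max = 2.88 mm
Range = 2.07 mm

Sum = 18.88
Average = 18.88 / 10 = 1.89 mm
Minimum = 0.81 mm
Maximum = 2.88 mm
Range = 2.88 - 0.81 = 2.07 mm


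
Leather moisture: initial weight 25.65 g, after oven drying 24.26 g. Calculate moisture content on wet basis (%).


Moisture = 25.65 - 24.26 = 1.39 g
MC = 1.39 / 25.65 x 100 = 5.4%


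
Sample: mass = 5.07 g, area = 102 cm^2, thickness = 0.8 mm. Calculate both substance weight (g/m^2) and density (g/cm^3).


Substance weight = 497.1 g/m^2
Density = 0.621 g/cm^3


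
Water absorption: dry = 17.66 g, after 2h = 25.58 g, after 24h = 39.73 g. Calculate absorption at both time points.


WA (2h) = (25.58 - 17.66) / 17.66 x 100 = 44.8%
WA (24h) = (39.73 - 17.66) / 17.66 x 100 = 125.0%


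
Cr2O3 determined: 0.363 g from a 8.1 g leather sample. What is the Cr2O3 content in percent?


Cr2O3% = 0.363 / 8.1 x 100
Cr2O3% = 4.48%


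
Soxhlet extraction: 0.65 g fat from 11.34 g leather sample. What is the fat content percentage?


Fat content = 0.65 / 11.34 x 100
Fat = 5.7%


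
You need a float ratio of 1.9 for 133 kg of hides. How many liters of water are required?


Water = hide weight x target ratio
Water = 133 x 1.9 = 252.7 L


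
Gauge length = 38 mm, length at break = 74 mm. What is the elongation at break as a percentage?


Extension = 74 - 38 = 36 mm
Elongation = 36 / 38 x 100 = 94.7%


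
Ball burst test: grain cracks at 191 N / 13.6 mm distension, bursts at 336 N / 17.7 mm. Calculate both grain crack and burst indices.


Crack index = 191 / 13.6 = 14.0 N/mm
Burst index = 336 / 17.7 = 19.0 N/mm


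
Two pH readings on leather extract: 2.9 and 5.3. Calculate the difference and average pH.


Difference = |2.9 - 5.3| = 2.4
Average = (2.9 + 5.3) / 2 = 4.10


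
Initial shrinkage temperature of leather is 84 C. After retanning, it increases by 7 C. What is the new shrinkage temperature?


91 C

New Ts = 84 + 7 = 91 C


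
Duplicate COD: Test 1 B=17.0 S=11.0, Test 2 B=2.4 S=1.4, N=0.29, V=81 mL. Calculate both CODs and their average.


COD1 = 171.9 mg/L
COD2 = 28.6 mg/L
Average = 100.3 mg/L

COD1 = (17.0 - 11.0) x 0.29 x 8000 / 81 = 171.9 mg/L
COD2 = (2.4 - 1.4) x 0.29 x 8000 / 81 = 28.6 mg/L
Average = (171.9 + 28.6) / 2 = 100.3 mg/L


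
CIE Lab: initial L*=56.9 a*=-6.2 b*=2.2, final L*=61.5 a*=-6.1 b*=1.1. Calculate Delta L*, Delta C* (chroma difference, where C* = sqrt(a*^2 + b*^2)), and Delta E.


Delta L* = 4.6
Delta C* = -0.38
Delta E = 4.73

Delta L* = 61.5 - 56.9 = 4.6
C1* = sqrt((-6.2)^2 + (2.2)^2) = 6.579
C2* = sqrt((-6.1)^2 + (1.1)^2) = 6.198
Delta C* = 6.198 - 6.579 = -0.38
Delta E = sqrt((4.6)^2 + (0.1)^2 + (-1.1)^2) = 4.73


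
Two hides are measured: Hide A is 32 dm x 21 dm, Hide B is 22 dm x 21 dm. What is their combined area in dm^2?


1134 dm^2

Hide A area = 32 x 21 = 672 dm^2
Hide B area = 22 x 21 = 462 dm^2
Total = 672 + 462 = 1134 dm^2


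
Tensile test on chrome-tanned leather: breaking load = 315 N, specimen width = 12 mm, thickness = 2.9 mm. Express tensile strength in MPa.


9.05 MPa

Cross-section = 12 x 2.9 = 34.8 mm^2
TS = 315 / 34.8 = 9.05 MPa
(1 N/mm^2 = 1 MPa)


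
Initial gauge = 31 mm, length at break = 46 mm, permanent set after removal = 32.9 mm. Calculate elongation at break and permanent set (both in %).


Elongation at break = (46 - 31) / 31 x 100 = 48.4%
Permanent set = (32.9 - 31) / 31 x 100 = 6.1%


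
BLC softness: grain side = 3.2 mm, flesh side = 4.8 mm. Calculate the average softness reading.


4.00 mm

Average = (3.2 + 4.8) / 2
Average = 4.00 mm


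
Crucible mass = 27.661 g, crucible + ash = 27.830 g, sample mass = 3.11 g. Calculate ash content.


Ash mass = 0.169 g
Ash content = 5.43%

Ash mass = 27.830 - 27.661 = 0.169 g
Ash% = 0.169 / 3.11 x 100 = 5.43%


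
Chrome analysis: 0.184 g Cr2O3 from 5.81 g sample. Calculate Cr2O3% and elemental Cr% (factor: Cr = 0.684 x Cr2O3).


Cr2O3% = 0.184 / 5.81 x 100 = 3.17%
Cr% = 3.17 x 0.684 = 2.17%


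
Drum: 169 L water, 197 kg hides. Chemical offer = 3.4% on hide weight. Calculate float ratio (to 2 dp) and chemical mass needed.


Float ratio = 0.86
Chemical needed = 6.698 kg

Float ratio = 169 / 197 = 0.86
Chemical = 197 x 3.4 / 100 = 6.698 kg


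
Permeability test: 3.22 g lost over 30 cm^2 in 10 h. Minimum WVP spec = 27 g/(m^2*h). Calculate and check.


WVP = 107.33 g/(m^2*h)
Meets specification: Yes

WVP = 3.22 / (30 x 10) x 10000 = 107.33 g/(m^2*h)
Minimum: 27 g/(m^2*h)
Meets spec: Yes


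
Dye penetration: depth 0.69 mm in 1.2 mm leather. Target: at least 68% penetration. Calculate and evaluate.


Penetration = 0.69 / 1.2 x 100 = 57.5%
Target: 68%
Meets target: No


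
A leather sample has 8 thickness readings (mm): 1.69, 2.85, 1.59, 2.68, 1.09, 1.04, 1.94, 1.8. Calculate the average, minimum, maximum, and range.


Sum = 14.68
Average = 14.68 / 8 = 1.84 mm
Minimum = 1.04 mm
Maximum = 2.85 mm
Range = 2.85 - 1.04 = 1.81 mm


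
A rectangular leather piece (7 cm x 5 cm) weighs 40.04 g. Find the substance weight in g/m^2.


Area = 7 x 5 = 35 cm^2
SW = 40.04 / 35 x 10000 = 11440.0 g/m^2


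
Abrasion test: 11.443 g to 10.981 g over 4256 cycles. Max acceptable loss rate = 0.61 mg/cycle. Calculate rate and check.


Loss = 11.443 - 10.981 = 0.462 g
Rate = 0.462 g / 4256 cycles x 1000 = 0.109 mg/cycle
Max = 0.61 mg/cycle
Passes: Yes


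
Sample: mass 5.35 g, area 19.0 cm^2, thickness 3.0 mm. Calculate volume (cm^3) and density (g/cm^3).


Thickness in cm = 3.0 / 10 = 0.30 cm
Volume = 19.0 x 0.30 = 5.700 cm^3
Density = 5.35 / 5.700 = 0.939 g/cm^3


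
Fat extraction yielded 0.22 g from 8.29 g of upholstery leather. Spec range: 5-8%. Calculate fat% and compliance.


Fat content = 2.7%
Compliant: No


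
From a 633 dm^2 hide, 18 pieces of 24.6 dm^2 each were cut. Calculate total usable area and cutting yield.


Usable area = 442.8 dm^2
Yield = 70.0%

Total usable = 18 x 24.6 = 442.8 dm^2
Yield = 442.8 / 633 x 100 = 70.0%


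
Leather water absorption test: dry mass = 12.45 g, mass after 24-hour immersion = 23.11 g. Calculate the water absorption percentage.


Water absorbed = 23.11 - 12.45 = 10.66 g
WA% = 10.66 / 12.45 x 100 = 85.6%


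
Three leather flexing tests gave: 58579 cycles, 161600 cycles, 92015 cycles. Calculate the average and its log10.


Average = (58579 + 161600 + 92015) / 3 = 104065 cycles
log10(104065) = 5.02


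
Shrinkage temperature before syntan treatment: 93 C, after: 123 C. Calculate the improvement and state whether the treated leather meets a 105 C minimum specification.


Improvement = 123 - 93 = 30 C
Spec check: 123 C >= 105 C? Yes


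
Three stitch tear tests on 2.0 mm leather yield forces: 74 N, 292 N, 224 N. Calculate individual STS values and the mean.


STS1 = 37.0 N/mm
STS2 = 146.0 N/mm
STS3 = 112.0 N/mm
Mean = 98.3 N/mm

STS1 = 74 / 2.0 = 37.0 N/mm
STS2 = 292 / 2.0 = 146.0 N/mm
STS3 = 224 / 2.0 = 112.0 N/mm
Mean = (37.0 + 146.0 + 112.0) / 3 = 98.3 N/mm


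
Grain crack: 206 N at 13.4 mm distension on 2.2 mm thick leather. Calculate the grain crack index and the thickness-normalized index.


Crack index = 15.4 N/mm
Normalized index = 7.0 N/mm per mm

Crack index = 206 / 13.4 = 15.4 N/mm
Normalized = 15.4 / 2.2 = 7.0 N/mm per mm


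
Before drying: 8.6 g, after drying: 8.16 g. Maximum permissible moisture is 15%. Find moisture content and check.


Moisture content = 5.1%
Acceptable: Yes

MC = (8.6 - 8.16) / 8.6 x 100 = 5.1%
Maximum: 15%
Acceptable: Yes


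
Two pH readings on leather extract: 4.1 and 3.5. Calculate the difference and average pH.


Difference = 0.6
Average pH = 3.80

Difference = |4.1 - 3.5| = 0.6
Average = (4.1 + 3.5) / 2 = 3.80


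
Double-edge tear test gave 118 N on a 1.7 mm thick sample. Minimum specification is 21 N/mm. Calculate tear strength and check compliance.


Tear strength = 118 / 1.7 = 69.4 N/mm
Required minimum = 21 N/mm
Compliant: Yes


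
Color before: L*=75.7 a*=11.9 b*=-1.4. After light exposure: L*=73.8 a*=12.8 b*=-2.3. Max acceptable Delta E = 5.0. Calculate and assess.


Delta E = 2.29
Passes: Yes


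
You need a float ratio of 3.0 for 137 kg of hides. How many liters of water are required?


Water = hide weight x target ratio
Water = 137 x 3.0 = 411.0 L


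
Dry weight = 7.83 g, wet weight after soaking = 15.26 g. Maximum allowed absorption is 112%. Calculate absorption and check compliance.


Absorption = 94.9%
Compliant: Yes


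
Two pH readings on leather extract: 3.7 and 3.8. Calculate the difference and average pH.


Difference = |3.7 - 3.8| = 0.1
Average = (3.7 + 3.8) / 2 = 3.75


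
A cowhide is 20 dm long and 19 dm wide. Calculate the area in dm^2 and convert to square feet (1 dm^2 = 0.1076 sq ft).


380 dm^2
40.89 sq ft


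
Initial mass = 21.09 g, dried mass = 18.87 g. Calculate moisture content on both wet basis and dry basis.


Moisture lost = 21.09 - 18.87 = 2.22 g
Wet basis MC = 2.22 / 21.09 x 100 = 10.5%
Dry basis MC = 2.22 / 18.87 x 100 = 11.8%


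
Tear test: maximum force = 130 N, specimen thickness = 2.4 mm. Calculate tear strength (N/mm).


54.2 N/mm

Tear strength = force / thickness
Tear = 130 / 2.4 = 54.2 N/mm


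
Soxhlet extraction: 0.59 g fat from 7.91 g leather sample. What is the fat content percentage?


Fat content = 0.59 / 7.91 x 100
Fat = 7.5%


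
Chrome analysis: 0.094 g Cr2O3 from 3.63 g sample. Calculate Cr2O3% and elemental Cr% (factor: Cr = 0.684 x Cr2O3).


Cr2O3% = 0.094 / 3.63 x 100 = 2.59%
Cr% = 2.59 x 0.684 = 1.77%


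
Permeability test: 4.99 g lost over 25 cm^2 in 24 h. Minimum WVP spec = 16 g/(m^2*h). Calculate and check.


WVP = 83.17 g/(m^2*h)
Meets specification: Yes

WVP = 4.99 / (25 x 24) x 10000 = 83.17 g/(m^2*h)
Minimum: 16 g/(m^2*h)
Meets spec: Yes


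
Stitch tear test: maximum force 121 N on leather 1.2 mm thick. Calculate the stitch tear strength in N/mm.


100.8 N/mm


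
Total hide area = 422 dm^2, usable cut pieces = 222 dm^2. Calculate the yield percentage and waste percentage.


Yield = 52.6%
Waste = 47.4%

Yield = 222 / 422 x 100 = 52.6%
Waste = 422 - 222 = 200 dm^2
Waste% = 100 - 52.6 = 47.4%


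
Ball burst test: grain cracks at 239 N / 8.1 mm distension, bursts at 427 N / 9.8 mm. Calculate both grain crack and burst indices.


Crack index = 29.5 N/mm
Burst index = 43.6 N/mm

Crack index = 239 / 8.1 = 29.5 N/mm
Burst index = 427 / 9.8 = 43.6 N/mm


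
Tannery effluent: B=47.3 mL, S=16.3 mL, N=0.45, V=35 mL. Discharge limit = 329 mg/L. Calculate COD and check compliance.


COD = (47.3 - 16.3) x 0.45 x 8000 / 35 = 3188.6 mg/L
Limit: 329 mg/L
Compliant: No


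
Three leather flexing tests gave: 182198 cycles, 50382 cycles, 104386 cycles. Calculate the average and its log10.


Average = 112322 cycles
log10 = 5.05

Average = (182198 + 50382 + 104386) / 3 = 112322 cycles
log10(112322) = 5.05


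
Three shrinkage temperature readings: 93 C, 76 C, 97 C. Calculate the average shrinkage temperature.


Average = (93 + 76 + 97) / 3
Average = 266 / 3 = 88.7 C


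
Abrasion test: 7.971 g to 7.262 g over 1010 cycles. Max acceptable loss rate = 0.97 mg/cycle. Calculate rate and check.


Loss = 7.971 - 7.262 = 0.709 g
Rate = 0.709 g / 1010 cycles x 1000 = 0.702 mg/cycle
Max = 0.97 mg/cycle
Passes: Yes


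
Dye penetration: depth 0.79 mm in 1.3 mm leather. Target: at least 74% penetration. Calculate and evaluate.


Penetration = 60.8%
Meets target: No

Penetration = 0.79 / 1.3 x 100 = 60.8%
Target: 74%
Meets target: No


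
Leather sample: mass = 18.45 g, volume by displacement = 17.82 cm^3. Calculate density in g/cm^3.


1.035 g/cm^3

Density = mass / volume
Density = 18.45 / 17.82 = 1.035 g/cm^3


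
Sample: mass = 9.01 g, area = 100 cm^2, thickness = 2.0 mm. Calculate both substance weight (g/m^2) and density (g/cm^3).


Substance weight = 901.0 g/m^2
Density = 0.451 g/cm^3

SW = 9.01 / 100 x 10000 = 901.0 g/m^2
Volume = 100 x 2.0 / 10 = 20.00 cm^3
Density = 9.01 / 20.00 = 0.451 g/cm^3


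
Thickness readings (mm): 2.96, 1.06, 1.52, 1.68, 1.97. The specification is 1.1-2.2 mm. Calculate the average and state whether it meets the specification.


Sum = 9.19
Average = 9.19 / 5 = 1.84 mm
Specification range: 1.1 to 2.2 mm
Within spec: Yes


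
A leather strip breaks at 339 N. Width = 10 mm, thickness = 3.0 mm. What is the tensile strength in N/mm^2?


Cross-sectional area = 10 x 3.0 = 30.0 mm^2
Tensile strength = 339 / 30.0 = 11.30 N/mm^2


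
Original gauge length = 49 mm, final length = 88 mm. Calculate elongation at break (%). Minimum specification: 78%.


Extension = 88 - 49 = 39 mm
Elongation = 39 / 49 x 100 = 79.6%
Minimum required: 78%
Meets specification: Yes


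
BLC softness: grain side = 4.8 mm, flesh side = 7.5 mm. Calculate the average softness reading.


6.15 mm
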